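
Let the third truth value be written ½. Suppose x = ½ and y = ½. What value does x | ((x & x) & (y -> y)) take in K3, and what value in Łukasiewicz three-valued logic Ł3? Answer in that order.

In K3: x & x = ½ & ½ = ½
y -> y = ½ -> ½ = ½
(x & x) & (y -> y) = ½ & ½ = ½
x | ((x & x) & (y -> y)) = ½ | ½ = ½
In Łukasiewicz three-valued logic Ł3: x & x = ½ & ½ = ½
y -> y = ½ -> ½ = true
(x & x) & (y -> y) = ½ & true = ½
x | ((x & x) & (y -> y)) = ½ | ½ = ½

½; ½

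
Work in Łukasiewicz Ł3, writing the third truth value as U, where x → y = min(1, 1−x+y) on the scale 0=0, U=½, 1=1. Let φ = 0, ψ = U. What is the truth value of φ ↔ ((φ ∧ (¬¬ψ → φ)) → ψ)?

¬ψ = ¬U = U
¬¬ψ = ¬U = U
¬¬ψ → φ = U → 0 = U  [min(1, 1−½+0)]
φ ∧ (¬¬ψ → φ) = 0 ∧ U = 0
(φ ∧ (¬¬ψ → φ)) → ψ = 0 → U = 1
φ ↔ ((φ ∧ (¬¬ψ → φ)) → ψ) = 0 ↔ 1 = 0

0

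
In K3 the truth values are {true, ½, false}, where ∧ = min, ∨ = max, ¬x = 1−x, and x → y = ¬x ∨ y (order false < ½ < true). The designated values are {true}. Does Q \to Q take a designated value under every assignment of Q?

No

Countermodel: Q=½ gives ½, which is not designated.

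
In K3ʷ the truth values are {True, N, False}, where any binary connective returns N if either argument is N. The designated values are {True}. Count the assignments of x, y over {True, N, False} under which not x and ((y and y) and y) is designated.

1

Designated under: (x=False, y=True).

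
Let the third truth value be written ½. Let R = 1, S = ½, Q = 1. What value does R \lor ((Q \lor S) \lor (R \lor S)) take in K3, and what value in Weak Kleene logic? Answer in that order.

In K3: Q \lor S = 1 \lor ½ = 1
R \lor S = 1 \lor ½ = 1
(Q \lor S) \lor (R \lor S) = 1 \lor 1 = 1
R \lor ((Q \lor S) \lor (R \lor S)) = 1 \lor 1 = 1
In Weak Kleene logic: Q \lor S = 1 \lor ½ = ½
R \lor S = 1 \lor ½ = ½
(Q \lor S) \lor (R \lor S) = ½ \lor ½ = ½
R \lor ((Q \lor S) \lor (R \lor S)) = 1 \lor ½ = ½
They differ because K3 and Weak Kleene logic treat ½ differently under the binary connectives.

1; ½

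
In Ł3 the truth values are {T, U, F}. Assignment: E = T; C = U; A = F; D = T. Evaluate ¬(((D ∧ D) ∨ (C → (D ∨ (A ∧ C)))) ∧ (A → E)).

D ∧ D = T ∧ T = T
A ∧ C = F ∧ U = F
D ∨ (A ∧ C) = T ∨ F = T
C → (D ∨ (A ∧ C)) = U → T = T  [min(1, 1−½+1)]
(D ∧ D) ∨ (C → (D ∨ (A ∧ C))) = T ∨ T = T
A → E = F → T = T
((D ∧ D) ∨ (C → (D ∨ (A ∧ C)))) ∧ (A → E) = T ∧ T = T
¬(((D ∧ D) ∨ (C → (D ∨ (A ∧ C)))) ∧ (A → E)) = ¬T = F

F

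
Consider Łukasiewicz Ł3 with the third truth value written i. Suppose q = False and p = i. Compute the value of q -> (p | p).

p | p = i | i = i
q -> (p | p) = False -> i = True

True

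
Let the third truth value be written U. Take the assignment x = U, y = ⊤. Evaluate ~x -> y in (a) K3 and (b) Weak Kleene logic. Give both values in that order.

⊤; U

In K3: ~x = ~U = U
~x -> y = U -> ⊤ = ⊤
In Weak Kleene logic: ~x = ~U = U
~x -> y = U -> ⊤ = U  [any arg is the third value ⇒ result is the third value]
They differ because K3 and Weak Kleene logic treat U differently under the binary connectives.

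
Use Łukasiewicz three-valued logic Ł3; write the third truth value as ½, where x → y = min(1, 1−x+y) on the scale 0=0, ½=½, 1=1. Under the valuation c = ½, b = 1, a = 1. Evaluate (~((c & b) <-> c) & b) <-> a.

0

c & b = ½ & 1 = ½
(c & b) <-> c = ½ <-> ½ = 1
~((c & b) <-> c) = ~1 = 0
~((c & b) <-> c) & b = 0 & 1 = 0
(~((c & b) <-> c) & b) <-> a = 0 <-> 1 = 0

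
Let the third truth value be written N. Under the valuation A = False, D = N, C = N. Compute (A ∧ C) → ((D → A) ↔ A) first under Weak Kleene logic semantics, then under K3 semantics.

N; True

In Weak Kleene logic: A ∧ C = False ∧ N = N
D → A = N → False = N
(D → A) ↔ A = N ↔ False = N
(A ∧ C) → ((D → A) ↔ A) = N → N = N
In K3: A ∧ C = False ∧ N = False
D → A = N → False = N  [¬N ∨ False]
(D → A) ↔ A = N ↔ False = N
(A ∧ C) → ((D → A) ↔ A) = False → N = True
They differ because Weak Kleene logic and K3 treat N differently under the binary connectives.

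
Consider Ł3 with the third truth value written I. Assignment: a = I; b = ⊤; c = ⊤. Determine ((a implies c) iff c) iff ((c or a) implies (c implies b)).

a implies c = I implies ⊤ = ⊤
(a implies c) iff c = ⊤ iff ⊤ = ⊤
c or a = ⊤ or I = ⊤
c implies b = ⊤ implies ⊤ = ⊤
(c or a) implies (c implies b) = ⊤ implies ⊤ = ⊤
((a implies c) iff c) iff ((c or a) implies (c implies b)) = ⊤ iff ⊤ = ⊤

⊤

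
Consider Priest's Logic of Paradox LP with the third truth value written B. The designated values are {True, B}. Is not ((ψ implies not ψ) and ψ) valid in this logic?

Yes

Every assignment of ψ over {True, B, False} gives a value in {True, B}.
In particular, with ψ=B: not ((ψ implies not ψ) and ψ) = B.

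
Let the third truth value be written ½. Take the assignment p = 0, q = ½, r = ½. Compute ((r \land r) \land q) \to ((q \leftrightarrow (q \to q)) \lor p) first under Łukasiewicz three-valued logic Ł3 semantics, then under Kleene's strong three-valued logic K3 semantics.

1; ½

In Łukasiewicz three-valued logic Ł3: r \land r = ½ \land ½ = ½
(r \land r) \land q = ½ \land ½ = ½
q \to q = ½ \to ½ = 1  [min(1, 1−½+½)]
q \leftrightarrow (q \to q) = ½ \leftrightarrow 1 = ½
(q \leftrightarrow (q \to q)) \lor p = ½ \lor 0 = ½
((r \land r) \land q) \to ((q \leftrightarrow (q \to q)) \lor p) = ½ \to ½ = 1
In Kleene's strong three-valued logic K3: r \land r = ½ \land ½ = ½
(r \land r) \land q = ½ \land ½ = ½
q \to q = ½ \to ½ = ½  [\lnot ½ \lor ½]
q \leftrightarrow (q \to q) = ½ \leftrightarrow ½ = ½
(q \leftrightarrow (q \to q)) \lor p = ½ \lor 0 = ½
((r \land r) \land q) \to ((q \leftrightarrow (q \to q)) \lor p) = ½ \to ½ = ½
They differ because Łukasiewicz three-valued logic Ł3 and Kleene's strong three-valued logic K3 treat ½ differently under implication.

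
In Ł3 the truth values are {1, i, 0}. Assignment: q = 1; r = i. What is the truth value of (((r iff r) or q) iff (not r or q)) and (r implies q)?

r iff r = i iff i = 1  [1 − |½−½|]
(r iff r) or q = 1 or 1 = 1
not r = not i = i
not r or q = i or 1 = 1
((r iff r) or q) iff (not r or q) = 1 iff 1 = 1
r implies q = i implies 1 = 1
(((r iff r) or q) iff (not r or q)) and (r implies q) = 1 and 1 = 1

1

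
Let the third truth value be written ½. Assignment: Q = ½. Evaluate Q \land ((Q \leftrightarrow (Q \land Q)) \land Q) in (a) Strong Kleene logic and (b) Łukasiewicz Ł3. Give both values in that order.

½; ½

In Strong Kleene logic: Q \land Q = ½ \land ½ = ½
Q \leftrightarrow (Q \land Q) = ½ \leftrightarrow ½ = ½
(Q \leftrightarrow (Q \land Q)) \land Q = ½ \land ½ = ½
Q \land ((Q \leftrightarrow (Q \land Q)) \land Q) = ½ \land ½ = ½
In Łukasiewicz Ł3: Q \land Q = ½ \land ½ = ½
Q \leftrightarrow (Q \land Q) = ½ \leftrightarrow ½ = ⊤  [1 − |½−½|]
(Q \leftrightarrow (Q \land Q)) \land Q = ⊤ \land ½ = ½
Q \land ((Q \leftrightarrow (Q \land Q)) \land Q) = ½ \land ½ = ½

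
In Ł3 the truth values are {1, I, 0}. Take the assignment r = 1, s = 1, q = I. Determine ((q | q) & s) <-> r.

q | q = I | I = I
(q | q) & s = I & 1 = I
((q | q) & s) <-> r = I <-> 1 = I  [1 − |½−1|]

I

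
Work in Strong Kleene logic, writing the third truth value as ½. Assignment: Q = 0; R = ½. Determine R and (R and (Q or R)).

Q or R = 0 or ½ = ½
R and (Q or R) = ½ and ½ = ½
R and (R and (Q or R)) = ½ and ½ = ½

½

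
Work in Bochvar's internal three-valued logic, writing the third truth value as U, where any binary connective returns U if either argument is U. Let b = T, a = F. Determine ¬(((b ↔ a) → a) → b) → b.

b ↔ a = T ↔ F = F
(b ↔ a) → a = F → F = T
((b ↔ a) → a) → b = T → T = T
¬(((b ↔ a) → a) → b) = ¬T = F
¬(((b ↔ a) → a) → b) → b = F → T = T

T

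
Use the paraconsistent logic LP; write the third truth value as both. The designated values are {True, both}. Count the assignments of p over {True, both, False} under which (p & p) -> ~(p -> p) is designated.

2

p=True: False ·
p=both: both ✓
p=False: True ✓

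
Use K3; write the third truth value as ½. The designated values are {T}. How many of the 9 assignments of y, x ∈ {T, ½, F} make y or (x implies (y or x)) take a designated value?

Of the 9 assignments, 7 give a value in {T}.

7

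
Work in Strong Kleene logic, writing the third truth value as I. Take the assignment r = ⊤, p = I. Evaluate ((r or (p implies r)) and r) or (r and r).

⊤

p implies r = I implies ⊤ = ⊤  [not I or ⊤]
r or (p implies r) = ⊤ or ⊤ = ⊤
(r or (p implies r)) and r = ⊤ and ⊤ = ⊤
r and r = ⊤ and ⊤ = ⊤
((r or (p implies r)) and r) or (r and r) = ⊤ or ⊤ = ⊤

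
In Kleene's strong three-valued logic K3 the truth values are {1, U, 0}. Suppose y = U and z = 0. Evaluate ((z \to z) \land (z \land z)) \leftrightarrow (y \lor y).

U

z \to z = 0 \to 0 = 1
z \land z = 0 \land 0 = 0
(z \to z) \land (z \land z) = 1 \land 0 = 0
y \lor y = U \lor U = U
((z \to z) \land (z \land z)) \leftrightarrow (y \lor y) = 0 \leftrightarrow U = U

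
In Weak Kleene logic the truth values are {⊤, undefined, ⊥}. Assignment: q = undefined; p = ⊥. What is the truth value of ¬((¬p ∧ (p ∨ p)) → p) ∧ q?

undefined

¬p = ¬⊥ = ⊤
p ∨ p = ⊥ ∨ ⊥ = ⊥
¬p ∧ (p ∨ p) = ⊤ ∧ ⊥ = ⊥
(¬p ∧ (p ∨ p)) → p = ⊥ → ⊥ = ⊤
¬((¬p ∧ (p ∨ p)) → p) = ¬⊤ = ⊥
¬((¬p ∧ (p ∨ p)) → p) ∧ q = ⊥ ∧ undefined = undefined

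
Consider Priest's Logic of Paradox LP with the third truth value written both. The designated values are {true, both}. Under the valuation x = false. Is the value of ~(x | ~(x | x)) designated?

x | x = false | false = false
~(x | x) = ~false = true
x | ~(x | x) = false | true = true
~(x | ~(x | x)) = ~true = false
false ∉ {true, both}.

No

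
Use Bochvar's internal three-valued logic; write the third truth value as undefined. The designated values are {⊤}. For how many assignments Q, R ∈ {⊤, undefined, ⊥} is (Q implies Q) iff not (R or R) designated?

Designated under: (Q=⊤, R=⊥); (Q=⊥, R=⊥).

2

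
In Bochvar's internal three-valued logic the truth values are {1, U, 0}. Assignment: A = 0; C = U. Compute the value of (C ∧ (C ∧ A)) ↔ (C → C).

C ∧ A = U ∧ 0 = U
C ∧ (C ∧ A) = U ∧ U = U
C → C = U → U = U  [any arg is the third value ⇒ result is the third value]
(C ∧ (C ∧ A)) ↔ (C → C) = U ↔ U = U

U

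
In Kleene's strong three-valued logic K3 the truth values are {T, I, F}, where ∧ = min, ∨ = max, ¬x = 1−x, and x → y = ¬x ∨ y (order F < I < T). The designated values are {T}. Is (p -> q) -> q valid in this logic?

No

Countermodel: p=T, q=I gives I, which is not designated.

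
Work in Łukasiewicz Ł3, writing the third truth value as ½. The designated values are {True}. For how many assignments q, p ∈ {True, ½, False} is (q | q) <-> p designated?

3

Designated under: (q=True, p=True); (q=½, p=½); (q=False, p=False).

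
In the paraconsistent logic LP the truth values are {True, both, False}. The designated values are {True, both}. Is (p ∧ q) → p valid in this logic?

Yes

Every assignment of p, q over {True, both, False} gives a value in {True, both}.
In particular, with p=both, q=both: (p ∧ q) → p = both.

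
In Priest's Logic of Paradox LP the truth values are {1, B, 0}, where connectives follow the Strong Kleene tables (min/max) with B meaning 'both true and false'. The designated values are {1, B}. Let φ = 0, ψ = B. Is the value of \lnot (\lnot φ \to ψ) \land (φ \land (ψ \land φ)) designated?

No

\lnot φ = \lnot 0 = 1
\lnot φ \to ψ = 1 \to B = B  [\lnot 1 \lor B]
\lnot (\lnot φ \to ψ) = \lnot B = B
ψ \land φ = B \land 0 = 0
φ \land (ψ \land φ) = 0 \land 0 = 0
\lnot (\lnot φ \to ψ) \land (φ \land (ψ \land φ)) = B \land 0 = 0
0 ∉ {1, B}.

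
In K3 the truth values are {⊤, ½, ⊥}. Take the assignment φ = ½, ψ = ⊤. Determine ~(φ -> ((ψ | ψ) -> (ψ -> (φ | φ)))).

½

ψ | ψ = ⊤ | ⊤ = ⊤
φ | φ = ½ | ½ = ½
ψ -> (φ | φ) = ⊤ -> ½ = ½  [~⊤ | ½]
(ψ | ψ) -> (ψ -> (φ | φ)) = ⊤ -> ½ = ½
φ -> ((ψ | ψ) -> (ψ -> (φ | φ))) = ½ -> ½ = ½
~(φ -> ((ψ | ψ) -> (ψ -> (φ | φ)))) = ~½ = ½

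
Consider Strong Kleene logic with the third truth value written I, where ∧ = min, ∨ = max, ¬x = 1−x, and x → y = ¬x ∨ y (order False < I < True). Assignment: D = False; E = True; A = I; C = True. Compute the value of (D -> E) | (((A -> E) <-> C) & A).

D -> E = False -> True = True
A -> E = I -> True = True
(A -> E) <-> C = True <-> True = True
((A -> E) <-> C) & A = True & I = I
(D -> E) | (((A -> E) <-> C) & A) = True | I = True

True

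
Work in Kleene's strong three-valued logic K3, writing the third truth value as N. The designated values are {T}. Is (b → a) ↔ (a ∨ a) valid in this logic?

Countermodel: b=T, a=N gives N, which is not designated.

No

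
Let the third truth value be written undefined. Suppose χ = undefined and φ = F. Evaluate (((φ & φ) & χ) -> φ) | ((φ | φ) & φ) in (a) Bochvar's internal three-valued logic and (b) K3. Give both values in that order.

undefined; T

In Bochvar's internal three-valued logic: φ & φ = F & F = F
(φ & φ) & χ = F & undefined = undefined
((φ & φ) & χ) -> φ = undefined -> F = undefined  [any arg is the third value ⇒ result is the third value]
φ | φ = F | F = F
(φ | φ) & φ = F & F = F
(((φ & φ) & χ) -> φ) | ((φ | φ) & φ) = undefined | F = undefined
In K3: φ & φ = F & F = F
(φ & φ) & χ = F & undefined = F
((φ & φ) & χ) -> φ = F -> F = T
φ | φ = F | F = F
(φ | φ) & φ = F & F = F
(((φ & φ) & χ) -> φ) | ((φ | φ) & φ) = T | F = T
They differ because Bochvar's internal three-valued logic and K3 treat undefined differently under the binary connectives.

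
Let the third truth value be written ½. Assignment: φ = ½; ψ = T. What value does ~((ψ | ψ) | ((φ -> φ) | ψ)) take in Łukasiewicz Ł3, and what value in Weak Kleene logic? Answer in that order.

F; ½

In Łukasiewicz Ł3: ψ | ψ = T | T = T
φ -> φ = ½ -> ½ = T  [min(1, 1−½+½)]
(φ -> φ) | ψ = T | T = T
(ψ | ψ) | ((φ -> φ) | ψ) = T | T = T
~((ψ | ψ) | ((φ -> φ) | ψ)) = ~T = F
In Weak Kleene logic: ψ | ψ = T | T = T
φ -> φ = ½ -> ½ = ½  [any arg is the third value ⇒ result is the third value]
(φ -> φ) | ψ = ½ | T = ½
(ψ | ψ) | ((φ -> φ) | ψ) = T | ½ = ½
~((ψ | ψ) | ((φ -> φ) | ψ)) = ~½ = ½
They differ because Łukasiewicz Ł3 and Weak Kleene logic treat ½ differently under the binary connectives.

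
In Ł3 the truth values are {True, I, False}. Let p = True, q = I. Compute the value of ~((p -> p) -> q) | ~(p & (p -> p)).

p -> p = True -> True = True
(p -> p) -> q = True -> I = I  [min(1, 1−1+½)]
~((p -> p) -> q) = ~I = I
p -> p = True -> True = True
p & (p -> p) = True & True = True
~(p & (p -> p)) = ~True = False
~((p -> p) -> q) | ~(p & (p -> p)) = I | False = I

I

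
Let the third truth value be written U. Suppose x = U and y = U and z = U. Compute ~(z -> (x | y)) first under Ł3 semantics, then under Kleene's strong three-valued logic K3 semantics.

In Ł3: x | y = U | U = U
z -> (x | y) = U -> U = ⊤  [min(1, 1−½+½)]
~(z -> (x | y)) = ~⊤ = ⊥
In Kleene's strong three-valued logic K3: x | y = U | U = U
z -> (x | y) = U -> U = U  [~U | U]
~(z -> (x | y)) = ~U = U
They differ because Ł3 and Kleene's strong three-valued logic K3 treat U differently under implication.

⊥; U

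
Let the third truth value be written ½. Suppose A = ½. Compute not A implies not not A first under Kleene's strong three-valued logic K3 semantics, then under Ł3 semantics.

½; true

In Kleene's strong three-valued logic K3: not A = not ½ = ½
not A = not ½ = ½
not not A = not ½ = ½
not A implies not not A = ½ implies ½ = ½  [not ½ or ½]
In Ł3: not A = not ½ = ½
not A = not ½ = ½
not not A = not ½ = ½
not A implies not not A = ½ implies ½ = true  [min(1, 1−½+½)]
They differ because Kleene's strong three-valued logic K3 and Ł3 treat ½ differently under implication.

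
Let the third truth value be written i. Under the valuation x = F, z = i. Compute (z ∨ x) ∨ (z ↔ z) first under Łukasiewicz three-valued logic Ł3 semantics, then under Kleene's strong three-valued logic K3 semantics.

In Łukasiewicz three-valued logic Ł3: z ∨ x = i ∨ F = i
z ↔ z = i ↔ i = T  [1 − |½−½|]
(z ∨ x) ∨ (z ↔ z) = i ∨ T = T
In Kleene's strong three-valued logic K3: z ∨ x = i ∨ F = i
z ↔ z = i ↔ i = i
(z ∨ x) ∨ (z ↔ z) = i ∨ i = i
They differ because Łukasiewicz three-valued logic Ł3 and Kleene's strong three-valued logic K3 treat i differently under implication.

T; i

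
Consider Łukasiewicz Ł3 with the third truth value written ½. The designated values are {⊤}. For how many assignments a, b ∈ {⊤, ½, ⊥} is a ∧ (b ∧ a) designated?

1

Designated under: (a=⊤, b=⊤).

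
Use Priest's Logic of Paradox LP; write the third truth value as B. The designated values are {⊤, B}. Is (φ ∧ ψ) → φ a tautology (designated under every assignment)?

Yes

Every assignment of φ, ψ over {⊤, B, ⊥} gives a value in {⊤, B}.
In particular, with φ=B, ψ=B: (φ ∧ ψ) → φ = B.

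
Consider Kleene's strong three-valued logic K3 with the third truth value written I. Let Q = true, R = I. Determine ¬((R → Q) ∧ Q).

false

R → Q = I → true = true  [¬I ∨ true]
(R → Q) ∧ Q = true ∧ true = true
¬((R → Q) ∧ Q) = ¬true = false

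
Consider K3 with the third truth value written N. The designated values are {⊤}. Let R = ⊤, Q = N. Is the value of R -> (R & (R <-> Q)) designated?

R <-> Q = ⊤ <-> N = N
R & (R <-> Q) = ⊤ & N = N
R -> (R & (R <-> Q)) = ⊤ -> N = N  [~⊤ | N]
N ∉ {⊤}.

No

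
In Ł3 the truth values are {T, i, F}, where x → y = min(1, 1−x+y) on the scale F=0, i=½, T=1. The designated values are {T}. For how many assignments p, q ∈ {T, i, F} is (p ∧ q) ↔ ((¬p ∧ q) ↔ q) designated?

2

Designated under: (p=T, q=i); (p=i, q=T).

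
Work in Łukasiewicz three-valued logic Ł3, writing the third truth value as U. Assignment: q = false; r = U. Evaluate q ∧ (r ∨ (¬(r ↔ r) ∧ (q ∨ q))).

r ↔ r = U ↔ U = true  [1 − |½−½|]
¬(r ↔ r) = ¬true = false
q ∨ q = false ∨ false = false
¬(r ↔ r) ∧ (q ∨ q) = false ∧ false = false
r ∨ (¬(r ↔ r) ∧ (q ∨ q)) = U ∨ false = U
q ∧ (r ∨ (¬(r ↔ r) ∧ (q ∨ q))) = false ∧ U = false

false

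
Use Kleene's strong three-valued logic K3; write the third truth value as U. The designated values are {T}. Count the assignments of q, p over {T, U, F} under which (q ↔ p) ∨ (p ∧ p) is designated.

Designated under: (q=T, p=T); (q=U, p=T); (q=F, p=T); (q=F, p=F).

4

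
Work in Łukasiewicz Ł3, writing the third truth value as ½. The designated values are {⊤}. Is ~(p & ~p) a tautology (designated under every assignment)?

No

Countermodel: p=½ gives ½, which is not designated.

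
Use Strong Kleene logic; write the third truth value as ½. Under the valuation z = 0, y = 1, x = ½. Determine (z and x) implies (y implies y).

1

z and x = 0 and ½ = 0
y implies y = 1 implies 1 = 1
(z and x) implies (y implies y) = 0 implies 1 = 1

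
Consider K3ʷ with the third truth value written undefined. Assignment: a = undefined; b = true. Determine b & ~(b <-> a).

b <-> a = true <-> undefined = undefined
~(b <-> a) = ~undefined = undefined
b & ~(b <-> a) = true & undefined = undefined

undefined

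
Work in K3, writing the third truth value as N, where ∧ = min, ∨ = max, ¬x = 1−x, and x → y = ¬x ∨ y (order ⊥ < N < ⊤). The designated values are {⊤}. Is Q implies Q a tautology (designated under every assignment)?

Countermodel: Q=N gives N, which is not designated.

No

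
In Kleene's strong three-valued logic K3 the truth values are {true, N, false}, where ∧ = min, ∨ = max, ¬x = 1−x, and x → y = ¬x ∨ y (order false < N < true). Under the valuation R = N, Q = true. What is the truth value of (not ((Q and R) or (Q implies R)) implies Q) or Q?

Q and R = true and N = N
Q implies R = true implies N = N  [not true or N]
(Q and R) or (Q implies R) = N or N = N
not ((Q and R) or (Q implies R)) = not N = N
not ((Q and R) or (Q implies R)) implies Q = N implies true = true
(not ((Q and R) or (Q implies R)) implies Q) or Q = true or true = true

true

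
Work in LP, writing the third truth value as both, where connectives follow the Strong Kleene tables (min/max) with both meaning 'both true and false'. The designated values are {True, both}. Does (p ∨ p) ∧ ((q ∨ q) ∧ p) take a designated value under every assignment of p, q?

Countermodel: p=True, q=False gives False, which is not designated.

No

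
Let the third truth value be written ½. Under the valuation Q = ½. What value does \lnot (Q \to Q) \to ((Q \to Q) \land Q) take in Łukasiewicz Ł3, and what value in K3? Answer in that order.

T; ½

In Łukasiewicz Ł3: Q \to Q = ½ \to ½ = T  [min(1, 1−½+½)]
\lnot (Q \to Q) = \lnot T = F
Q \to Q = ½ \to ½ = T
(Q \to Q) \land Q = T \land ½ = ½
\lnot (Q \to Q) \to ((Q \to Q) \land Q) = F \to ½ = T
In K3: Q \to Q = ½ \to ½ = ½  [\lnot ½ \lor ½]
\lnot (Q \to Q) = \lnot ½ = ½
Q \to Q = ½ \to ½ = ½
(Q \to Q) \land Q = ½ \land ½ = ½
\lnot (Q \to Q) \to ((Q \to Q) \land Q) = ½ \to ½ = ½
They differ because Łukasiewicz Ł3 and K3 treat ½ differently under implication.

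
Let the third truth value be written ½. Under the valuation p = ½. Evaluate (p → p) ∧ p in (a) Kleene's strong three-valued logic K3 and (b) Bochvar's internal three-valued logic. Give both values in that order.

½; ½

In Kleene's strong three-valued logic K3: p → p = ½ → ½ = ½
(p → p) ∧ p = ½ ∧ ½ = ½
In Bochvar's internal three-valued logic: p → p = ½ → ½ = ½
(p → p) ∧ p = ½ ∧ ½ = ½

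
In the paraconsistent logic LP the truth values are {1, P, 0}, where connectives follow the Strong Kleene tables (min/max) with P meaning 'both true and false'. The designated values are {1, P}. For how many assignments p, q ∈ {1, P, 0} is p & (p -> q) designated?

Of the 9 assignments, 5 give a value in {1, P}.

5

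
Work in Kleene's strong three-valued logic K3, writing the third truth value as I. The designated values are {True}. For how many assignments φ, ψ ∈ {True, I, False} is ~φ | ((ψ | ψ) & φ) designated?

4

Designated under: (φ=True, ψ=True); (φ=False, ψ=True); (φ=False, ψ=I); (φ=False, ψ=False).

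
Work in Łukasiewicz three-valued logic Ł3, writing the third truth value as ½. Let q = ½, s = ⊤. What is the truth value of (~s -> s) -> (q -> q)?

~s = ~⊤ = ⊥
~s -> s = ⊥ -> ⊤ = ⊤
q -> q = ½ -> ½ = ⊤  [min(1, 1−½+½)]
(~s -> s) -> (q -> q) = ⊤ -> ⊤ = ⊤

⊤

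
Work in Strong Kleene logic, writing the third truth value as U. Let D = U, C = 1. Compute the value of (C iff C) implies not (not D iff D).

U

C iff C = 1 iff 1 = 1
not D = not U = U
not D iff D = U iff U = U
not (not D iff D) = not U = U
(C iff C) implies not (not D iff D) = 1 implies U = U  [not 1 or U]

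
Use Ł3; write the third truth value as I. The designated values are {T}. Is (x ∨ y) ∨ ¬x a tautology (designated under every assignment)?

No

Countermodel: x=I, y=I gives I, which is not designated.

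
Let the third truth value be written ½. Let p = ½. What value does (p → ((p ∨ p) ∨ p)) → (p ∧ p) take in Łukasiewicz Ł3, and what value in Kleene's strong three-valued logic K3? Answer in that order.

½; ½

In Łukasiewicz Ł3: p ∨ p = ½ ∨ ½ = ½
(p ∨ p) ∨ p = ½ ∨ ½ = ½
p → ((p ∨ p) ∨ p) = ½ → ½ = ⊤
p ∧ p = ½ ∧ ½ = ½
(p → ((p ∨ p) ∨ p)) → (p ∧ p) = ⊤ → ½ = ½
In Kleene's strong three-valued logic K3: p ∨ p = ½ ∨ ½ = ½
(p ∨ p) ∨ p = ½ ∨ ½ = ½
p → ((p ∨ p) ∨ p) = ½ → ½ = ½
p ∧ p = ½ ∧ ½ = ½
(p → ((p ∨ p) ∨ p)) → (p ∧ p) = ½ → ½ = ½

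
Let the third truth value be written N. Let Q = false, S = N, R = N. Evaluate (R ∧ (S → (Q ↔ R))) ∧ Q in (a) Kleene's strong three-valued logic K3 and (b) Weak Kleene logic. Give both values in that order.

In Kleene's strong three-valued logic K3: Q ↔ R = false ↔ N = N
S → (Q ↔ R) = N → N = N  [¬N ∨ N]
R ∧ (S → (Q ↔ R)) = N ∧ N = N
(R ∧ (S → (Q ↔ R))) ∧ Q = N ∧ false = false
In Weak Kleene logic: Q ↔ R = false ↔ N = N
S → (Q ↔ R) = N → N = N
R ∧ (S → (Q ↔ R)) = N ∧ N = N
(R ∧ (S → (Q ↔ R))) ∧ Q = N ∧ false = N
They differ because Kleene's strong three-valued logic K3 and Weak Kleene logic treat N differently under the binary connectives.

false; N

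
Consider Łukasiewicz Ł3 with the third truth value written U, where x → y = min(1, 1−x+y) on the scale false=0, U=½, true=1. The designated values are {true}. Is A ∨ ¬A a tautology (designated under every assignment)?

Countermodel: A=U gives U, which is not designated.

No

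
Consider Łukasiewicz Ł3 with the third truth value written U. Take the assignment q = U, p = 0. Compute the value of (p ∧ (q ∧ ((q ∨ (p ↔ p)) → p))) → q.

1

p ↔ p = 0 ↔ 0 = 1
q ∨ (p ↔ p) = U ∨ 1 = 1
(q ∨ (p ↔ p)) → p = 1 → 0 = 0
q ∧ ((q ∨ (p ↔ p)) → p) = U ∧ 0 = 0
p ∧ (q ∧ ((q ∨ (p ↔ p)) → p)) = 0 ∧ 0 = 0
(p ∧ (q ∧ ((q ∨ (p ↔ p)) → p))) → q = 0 → U = 1  [min(1, 1−0+½)]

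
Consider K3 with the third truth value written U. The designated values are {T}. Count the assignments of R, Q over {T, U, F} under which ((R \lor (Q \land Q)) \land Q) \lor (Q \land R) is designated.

Designated under: (R=T, Q=T); (R=U, Q=T); (R=F, Q=T).

3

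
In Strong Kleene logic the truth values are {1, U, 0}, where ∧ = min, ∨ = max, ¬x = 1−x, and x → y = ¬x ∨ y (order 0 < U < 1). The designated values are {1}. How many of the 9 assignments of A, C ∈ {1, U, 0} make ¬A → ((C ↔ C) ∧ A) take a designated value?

Designated under: (A=1, C=1); (A=1, C=U); (A=1, C=0).

3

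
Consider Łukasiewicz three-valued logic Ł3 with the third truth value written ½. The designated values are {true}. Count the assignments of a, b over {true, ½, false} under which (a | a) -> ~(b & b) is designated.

Of the 9 assignments, 6 give a value in {true}.

6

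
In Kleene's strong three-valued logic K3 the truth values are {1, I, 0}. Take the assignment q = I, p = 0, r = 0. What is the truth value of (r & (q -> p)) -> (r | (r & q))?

q -> p = I -> 0 = I  [~I | 0]
r & (q -> p) = 0 & I = 0
r & q = 0 & I = 0
r | (r & q) = 0 | 0 = 0
(r & (q -> p)) -> (r | (r & q)) = 0 -> 0 = 1

1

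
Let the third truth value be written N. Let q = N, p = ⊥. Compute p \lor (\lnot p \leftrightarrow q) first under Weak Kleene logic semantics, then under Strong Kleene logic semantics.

N; N

In Weak Kleene logic: \lnot p = \lnot ⊥ = ⊤
\lnot p \leftrightarrow q = ⊤ \leftrightarrow N = N
p \lor (\lnot p \leftrightarrow q) = ⊥ \lor N = N
In Strong Kleene logic: \lnot p = \lnot ⊥ = ⊤
\lnot p \leftrightarrow q = ⊤ \leftrightarrow N = N
p \lor (\lnot p \leftrightarrow q) = ⊥ \lor N = N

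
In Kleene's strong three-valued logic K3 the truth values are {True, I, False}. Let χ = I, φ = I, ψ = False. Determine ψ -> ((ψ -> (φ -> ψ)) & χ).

True

φ -> ψ = I -> False = I  [~I | False]
ψ -> (φ -> ψ) = False -> I = True
(ψ -> (φ -> ψ)) & χ = True & I = I
ψ -> ((ψ -> (φ -> ψ)) & χ) = False -> I = True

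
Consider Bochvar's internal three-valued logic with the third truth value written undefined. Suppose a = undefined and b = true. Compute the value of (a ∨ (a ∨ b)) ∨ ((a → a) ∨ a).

a ∨ b = undefined ∨ true = undefined
a ∨ (a ∨ b) = undefined ∨ undefined = undefined
a → a = undefined → undefined = undefined  [any arg is the third value ⇒ result is the third value]
(a → a) ∨ a = undefined ∨ undefined = undefined
(a ∨ (a ∨ b)) ∨ ((a → a) ∨ a) = undefined ∨ undefined = undefined

undefined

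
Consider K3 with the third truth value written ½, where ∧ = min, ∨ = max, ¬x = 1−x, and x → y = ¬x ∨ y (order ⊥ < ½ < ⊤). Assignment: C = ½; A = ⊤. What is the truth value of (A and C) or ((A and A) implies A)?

A and C = ⊤ and ½ = ½
A and A = ⊤ and ⊤ = ⊤
(A and A) implies A = ⊤ implies ⊤ = ⊤
(A and C) or ((A and A) implies A) = ½ or ⊤ = ⊤

⊤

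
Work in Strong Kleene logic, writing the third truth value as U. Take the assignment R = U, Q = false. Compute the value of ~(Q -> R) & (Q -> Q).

Q -> R = false -> U = true
~(Q -> R) = ~true = false
Q -> Q = false -> false = true
~(Q -> R) & (Q -> Q) = false & true = false

false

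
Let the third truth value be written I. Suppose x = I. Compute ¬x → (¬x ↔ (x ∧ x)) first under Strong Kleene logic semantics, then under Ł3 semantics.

I; ⊤

In Strong Kleene logic: ¬x = ¬I = I
¬x = ¬I = I
x ∧ x = I ∧ I = I
¬x ↔ (x ∧ x) = I ↔ I = I
¬x → (¬x ↔ (x ∧ x)) = I → I = I  [¬I ∨ I]
In Ł3: ¬x = ¬I = I
¬x = ¬I = I
x ∧ x = I ∧ I = I
¬x ↔ (x ∧ x) = I ↔ I = ⊤
¬x → (¬x ↔ (x ∧ x)) = I → ⊤ = ⊤
They differ because Strong Kleene logic and Ł3 treat I differently under implication.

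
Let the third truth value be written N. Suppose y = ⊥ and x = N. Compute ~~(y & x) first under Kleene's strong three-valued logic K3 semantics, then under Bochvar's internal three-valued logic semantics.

⊥; N

In Kleene's strong three-valued logic K3: y & x = ⊥ & N = ⊥
~(y & x) = ~⊥ = ⊤
~~(y & x) = ~⊤ = ⊥
In Bochvar's internal three-valued logic: y & x = ⊥ & N = N
~(y & x) = ~N = N
~~(y & x) = ~N = N
They differ because Kleene's strong three-valued logic K3 and Bochvar's internal three-valued logic treat N differently under the binary connectives.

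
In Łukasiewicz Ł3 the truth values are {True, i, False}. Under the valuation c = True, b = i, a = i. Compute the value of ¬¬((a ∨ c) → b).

i

a ∨ c = i ∨ True = True
(a ∨ c) → b = True → i = i  [min(1, 1−1+½)]
¬((a ∨ c) → b) = ¬i = i
¬¬((a ∨ c) → b) = ¬i = i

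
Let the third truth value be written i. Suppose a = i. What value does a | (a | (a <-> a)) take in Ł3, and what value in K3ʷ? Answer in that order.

In Ł3: a <-> a = i <-> i = ⊤  [1 − |½−½|]
a | (a <-> a) = i | ⊤ = ⊤
a | (a | (a <-> a)) = i | ⊤ = ⊤
In K3ʷ: a <-> a = i <-> i = i
a | (a <-> a) = i | i = i
a | (a | (a <-> a)) = i | i = i
They differ because Ł3 and K3ʷ treat i differently under the binary connectives.

⊤; i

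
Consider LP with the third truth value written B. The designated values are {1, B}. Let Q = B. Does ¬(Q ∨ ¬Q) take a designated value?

Yes

¬Q = ¬B = B
Q ∨ ¬Q = B ∨ B = B
¬(Q ∨ ¬Q) = ¬B = B
B ∈ {1, B}.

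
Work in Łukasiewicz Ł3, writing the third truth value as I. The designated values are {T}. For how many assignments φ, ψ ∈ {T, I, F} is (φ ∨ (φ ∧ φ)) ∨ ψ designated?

Of the 9 assignments, 5 give a value in {T}.

5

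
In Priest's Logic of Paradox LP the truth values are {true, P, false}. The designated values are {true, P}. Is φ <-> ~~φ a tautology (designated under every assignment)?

Yes

Every assignment of φ over {true, P, false} gives a value in {true, P}.
In particular, with φ=P: φ <-> ~~φ = P.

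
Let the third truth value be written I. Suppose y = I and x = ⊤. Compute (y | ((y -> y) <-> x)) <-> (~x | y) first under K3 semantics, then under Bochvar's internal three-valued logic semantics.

In K3: y -> y = I -> I = I  [~I | I]
(y -> y) <-> x = I <-> ⊤ = I
y | ((y -> y) <-> x) = I | I = I
~x = ~⊤ = ⊥
~x | y = ⊥ | I = I
(y | ((y -> y) <-> x)) <-> (~x | y) = I <-> I = I
In Bochvar's internal three-valued logic: y -> y = I -> I = I  [any arg is the third value ⇒ result is the third value]
(y -> y) <-> x = I <-> ⊤ = I
y | ((y -> y) <-> x) = I | I = I
~x = ~⊤ = ⊥
~x | y = ⊥ | I = I
(y | ((y -> y) <-> x)) <-> (~x | y) = I <-> I = I

I; I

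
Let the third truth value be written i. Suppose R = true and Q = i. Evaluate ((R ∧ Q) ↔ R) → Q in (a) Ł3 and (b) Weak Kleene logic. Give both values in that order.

true; i

In Ł3: R ∧ Q = true ∧ i = i
(R ∧ Q) ↔ R = i ↔ true = i
((R ∧ Q) ↔ R) → Q = i → i = true
In Weak Kleene logic: R ∧ Q = true ∧ i = i
(R ∧ Q) ↔ R = i ↔ true = i
((R ∧ Q) ↔ R) → Q = i → i = i  [any arg is the third value ⇒ result is the third value]
They differ because Ł3 and Weak Kleene logic treat i differently under the binary connectives.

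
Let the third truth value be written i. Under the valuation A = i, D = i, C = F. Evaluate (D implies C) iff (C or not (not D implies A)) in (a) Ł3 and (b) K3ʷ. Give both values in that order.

i; i

In Ł3: D implies C = i implies F = i  [min(1, 1−½+0)]
not D = not i = i
not D implies A = i implies i = T
not (not D implies A) = not T = F
C or not (not D implies A) = F or F = F
(D implies C) iff (C or not (not D implies A)) = i iff F = i
In K3ʷ: D implies C = i implies F = i  [any arg is the third value ⇒ result is the third value]
not D = not i = i
not D implies A = i implies i = i
not (not D implies A) = not i = i
C or not (not D implies A) = F or i = i
(D implies C) iff (C or not (not D implies A)) = i iff i = i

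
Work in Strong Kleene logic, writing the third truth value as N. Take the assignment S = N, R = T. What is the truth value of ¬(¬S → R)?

¬S = ¬N = N
¬S → R = N → T = T  [¬N ∨ T]
¬(¬S → R) = ¬T = F

F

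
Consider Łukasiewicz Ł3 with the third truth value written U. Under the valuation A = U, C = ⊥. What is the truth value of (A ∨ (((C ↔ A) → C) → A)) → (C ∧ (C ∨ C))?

C ↔ A = ⊥ ↔ U = U
(C ↔ A) → C = U → ⊥ = U
((C ↔ A) → C) → A = U → U = ⊤
A ∨ (((C ↔ A) → C) → A) = U ∨ ⊤ = ⊤
C ∨ C = ⊥ ∨ ⊥ = ⊥
C ∧ (C ∨ C) = ⊥ ∧ ⊥ = ⊥
(A ∨ (((C ↔ A) → C) → A)) → (C ∧ (C ∨ C)) = ⊤ → ⊥ = ⊥

⊥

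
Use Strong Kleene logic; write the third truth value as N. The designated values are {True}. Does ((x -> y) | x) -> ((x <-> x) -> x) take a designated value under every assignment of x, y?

Countermodel: x=N, y=True gives N, which is not designated.

No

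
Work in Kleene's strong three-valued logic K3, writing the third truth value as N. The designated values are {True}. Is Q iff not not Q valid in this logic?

Countermodel: Q=N gives N, which is not designated.

No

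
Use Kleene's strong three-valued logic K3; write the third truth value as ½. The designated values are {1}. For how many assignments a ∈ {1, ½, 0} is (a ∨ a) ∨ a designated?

a=1: 1 ✓
a=½: ½ ·
a=0: 0 ·

1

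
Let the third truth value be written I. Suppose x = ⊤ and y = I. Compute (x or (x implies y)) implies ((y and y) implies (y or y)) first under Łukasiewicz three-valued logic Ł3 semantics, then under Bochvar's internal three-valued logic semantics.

⊤; I

In Łukasiewicz three-valued logic Ł3: x implies y = ⊤ implies I = I  [min(1, 1−1+½)]
x or (x implies y) = ⊤ or I = ⊤
y and y = I and I = I
y or y = I or I = I
(y and y) implies (y or y) = I implies I = ⊤
(x or (x implies y)) implies ((y and y) implies (y or y)) = ⊤ implies ⊤ = ⊤
In Bochvar's internal three-valued logic: x implies y = ⊤ implies I = I
x or (x implies y) = ⊤ or I = I
y and y = I and I = I
y or y = I or I = I
(y and y) implies (y or y) = I implies I = I
(x or (x implies y)) implies ((y and y) implies (y or y)) = I implies I = I
They differ because Łukasiewicz three-valued logic Ł3 and Bochvar's internal three-valued logic treat I differently under the binary connectives.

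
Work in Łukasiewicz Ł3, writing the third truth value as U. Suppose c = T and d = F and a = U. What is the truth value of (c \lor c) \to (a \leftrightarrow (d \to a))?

U

c \lor c = T \lor T = T
d \to a = F \to U = T  [min(1, 1−0+½)]
a \leftrightarrow (d \to a) = U \leftrightarrow T = U
(c \lor c) \to (a \leftrightarrow (d \to a)) = T \to U = U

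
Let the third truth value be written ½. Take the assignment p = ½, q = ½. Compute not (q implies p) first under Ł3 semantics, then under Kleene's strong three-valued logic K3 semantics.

0; ½

In Ł3: q implies p = ½ implies ½ = 1  [min(1, 1−½+½)]
not (q implies p) = not 1 = 0
In Kleene's strong three-valued logic K3: q implies p = ½ implies ½ = ½  [not ½ or ½]
not (q implies p) = not ½ = ½
They differ because Ł3 and Kleene's strong three-valued logic K3 treat ½ differently under implication.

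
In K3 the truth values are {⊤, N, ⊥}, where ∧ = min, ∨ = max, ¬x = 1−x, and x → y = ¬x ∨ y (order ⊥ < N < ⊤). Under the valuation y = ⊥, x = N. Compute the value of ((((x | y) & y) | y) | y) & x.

x | y = N | ⊥ = N
(x | y) & y = N & ⊥ = ⊥
((x | y) & y) | y = ⊥ | ⊥ = ⊥
(((x | y) & y) | y) | y = ⊥ | ⊥ = ⊥
((((x | y) & y) | y) | y) & x = ⊥ & N = ⊥

⊥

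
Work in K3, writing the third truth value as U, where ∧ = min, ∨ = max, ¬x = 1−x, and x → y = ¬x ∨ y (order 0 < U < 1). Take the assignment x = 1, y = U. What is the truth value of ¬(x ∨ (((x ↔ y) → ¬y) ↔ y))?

0

x ↔ y = 1 ↔ U = U
¬y = ¬U = U
(x ↔ y) → ¬y = U → U = U
((x ↔ y) → ¬y) ↔ y = U ↔ U = U
x ∨ (((x ↔ y) → ¬y) ↔ y) = 1 ∨ U = 1
¬(x ∨ (((x ↔ y) → ¬y) ↔ y)) = ¬1 = 0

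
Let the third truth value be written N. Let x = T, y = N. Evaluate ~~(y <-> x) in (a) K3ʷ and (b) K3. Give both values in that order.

In K3ʷ: y <-> x = N <-> T = N
~(y <-> x) = ~N = N
~~(y <-> x) = ~N = N
In K3: y <-> x = N <-> T = N
~(y <-> x) = ~N = N
~~(y <-> x) = ~N = N

N; N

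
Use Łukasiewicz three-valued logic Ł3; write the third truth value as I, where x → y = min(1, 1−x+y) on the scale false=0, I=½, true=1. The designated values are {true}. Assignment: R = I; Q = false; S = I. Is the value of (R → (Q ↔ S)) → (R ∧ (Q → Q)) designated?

Q ↔ S = false ↔ I = I
R → (Q ↔ S) = I → I = true
Q → Q = false → false = true
R ∧ (Q → Q) = I ∧ true = I
(R → (Q ↔ S)) → (R ∧ (Q → Q)) = true → I = I
I ∉ {true}.

No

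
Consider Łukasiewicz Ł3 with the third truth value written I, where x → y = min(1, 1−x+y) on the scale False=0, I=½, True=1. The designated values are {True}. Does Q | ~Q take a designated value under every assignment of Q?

Countermodel: Q=I gives I, which is not designated.

No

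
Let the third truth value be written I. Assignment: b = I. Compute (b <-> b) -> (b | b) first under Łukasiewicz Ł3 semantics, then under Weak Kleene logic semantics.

I; I

In Łukasiewicz Ł3: b <-> b = I <-> I = T  [1 − |½−½|]
b | b = I | I = I
(b <-> b) -> (b | b) = T -> I = I
In Weak Kleene logic: b <-> b = I <-> I = I
b | b = I | I = I
(b <-> b) -> (b | b) = I -> I = I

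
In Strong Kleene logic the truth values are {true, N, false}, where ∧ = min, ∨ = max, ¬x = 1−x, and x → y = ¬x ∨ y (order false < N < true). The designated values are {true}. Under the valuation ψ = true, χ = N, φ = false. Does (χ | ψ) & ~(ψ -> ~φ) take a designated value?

χ | ψ = N | true = true
~φ = ~false = true
ψ -> ~φ = true -> true = true
~(ψ -> ~φ) = ~true = false
(χ | ψ) & ~(ψ -> ~φ) = true & false = false
false ∉ {true}.

No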